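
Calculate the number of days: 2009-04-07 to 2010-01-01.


From April 7, 2009 to January 1, 2010
Rest of April 2009: 30 - 7 = 23
Full months: May 31, June 30, July 31, August 31, September 30, October 31, November 30, December 31
Days into January 2010: 1
Total = 23 + 31 + 30 + 31 + 31 + 30 + 31 + 30 + 31 + 1 = 269 days

269 days


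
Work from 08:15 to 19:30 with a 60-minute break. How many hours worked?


Total time = (19×60+30) - (8×60+15)
= 1170 - 495 = 675 min
Minus break: 675 - 60 = 615 min
= 10h 15m

10h 15m (615 minutes)


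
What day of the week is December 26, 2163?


Zeller's congruence:
q=26, m=12, k=63, j=21
h = (26 + ⌊13×13/5⌋ + 63 + ⌊63/4⌋ + ⌊21/4⌋ - 2×21) mod 7
= (26 + 33 + 63 + 15 + 5 - 42) mod 7
= 100 mod 7 = 2
h=2 → Monday

Monday


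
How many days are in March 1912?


31 days

Month: March (month 3)
March has 31 days


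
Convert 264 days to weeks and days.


37 weeks 5 days

Weeks: 264 ÷ 7 = 37 remainder 5


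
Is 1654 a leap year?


Rules: divisible by 4 AND (not by 100 OR by 400)
1654 ÷ 4 = 413 remainder 2 → not divisible by 4
Not divisible by 4 → not a leap year

No


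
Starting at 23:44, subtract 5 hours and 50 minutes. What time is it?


17:54

Start: 1424 minutes from midnight
Subtract: 350 minutes
Remaining: 1424 - 350 = 1074
Hours: 17, Minutes: 54


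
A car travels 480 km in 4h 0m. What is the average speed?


120.0 km/h

Distance: 480 km
Time: 4 hours
Speed = 480 / 4 = 120.0 km/h


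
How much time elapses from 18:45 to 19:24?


End time in minutes: 19×60 + 24 = 1164
Start time in minutes: 18×60 + 45 = 1125
Difference = 1164 - 1125 = 39 minutes
= 0 hours 39 minutes

0h 39m


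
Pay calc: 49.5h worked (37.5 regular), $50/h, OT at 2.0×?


$3075.00

Regular: 37.5h × $50 = $1875.00
Overtime: 49.5 - 37.5 = 12.0h
OT pay: 12.0h × $50 × 2.0 = $1200.00
Total = $1875.00 + $1200.00 = $3075.00


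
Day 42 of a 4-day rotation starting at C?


Shifts: A, B, C, D
Start: C (index 2)
Day 42: (2 + 42 - 1) mod 4
= 43 mod 4
= 3
Index 3 → shift D

Shift D


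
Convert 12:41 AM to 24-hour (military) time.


00:41

Input: 12:41 AM
12 AM → 00 (midnight)


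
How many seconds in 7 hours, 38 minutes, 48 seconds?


Hours: 7 × 3600 = 25200
Minutes: 38 × 60 = 2280
Seconds: 48
Total = 25200 + 2280 + 48 = 27528

27528 seconds


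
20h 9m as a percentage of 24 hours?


Total minutes: 20×60 + 9 = 1209
Day = 24×60 = 1440 minutes
Fraction = 1209/1440 ≈ 0.8396
As a percentage: 1209/1440 × 100 ≈ 83.96%

0.8396 (83.96%)


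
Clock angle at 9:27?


121.5°

Hour hand = 9×30 + 27×0.5 = 283.5°
Minute hand = 27×6 = 162°
Difference = |283.5 - 162| = 121.5°


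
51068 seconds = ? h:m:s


Hours: 51068 ÷ 3600 = 14 remainder 668
Minutes: 668 ÷ 60 = 11 remainder 8
Seconds: 8

14h 11m 8s


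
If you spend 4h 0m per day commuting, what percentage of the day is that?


Time: 240 minutes
Day: 1440 minutes
Percentage = (240/1440) × 100 ≈ 16.7%

16.7%


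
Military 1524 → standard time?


3:24 PM

Hour: 15
15 - 12 = 3 → PM


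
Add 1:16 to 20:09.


21:25

Start: 1209 minutes from midnight
Add: 76 minutes
Total: 1285 minutes
Hours: 1285 ÷ 60 = 21 remainder 25


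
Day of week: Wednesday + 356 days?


Tuesday

Start: Wednesday (index 2)
(2 + 356) mod 7
= 358 mod 7
= 1
Index 1 → Tuesday


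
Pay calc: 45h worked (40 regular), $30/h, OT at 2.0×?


$1500.00

Regular: 40h × $30 = $1200.00
Overtime: 45 - 40 = 5h
OT pay: 5h × $30 × 2.0 = $300.00
Total = $1200.00 + $300.00 = $1500.00


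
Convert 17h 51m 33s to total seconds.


Hours: 17 × 3600 = 61200
Minutes: 51 × 60 = 3060
Seconds: 33
Total = 61200 + 3060 + 33 = 64293

64293 seconds


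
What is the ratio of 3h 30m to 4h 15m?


14:17 (0.82)

Duration 1: 210 minutes
Duration 2: 255 minutes
Ratio = 210:255
GCD = 15
Simplified = 14:17
As a decimal: 14/17 ≈ 0.82


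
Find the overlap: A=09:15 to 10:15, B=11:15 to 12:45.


0 minutes

Meeting A: 555-615 (in minutes from midnight)
Meeting B: 675-765
Overlap start = max(555, 675) = 675
Overlap end = min(615, 765) = 615
Overlap = max(0, 615 - 675) = 0 min


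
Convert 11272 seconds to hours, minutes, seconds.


3h 7m 52s

Hours: 11272 ÷ 3600 = 3 remainder 472
Minutes: 472 ÷ 60 = 7 remainder 52
Seconds: 52


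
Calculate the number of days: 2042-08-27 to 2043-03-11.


From August 27, 2042 to March 11, 2043
Rest of August 2042: 31 - 27 = 4
Full months: September 30, October 31, November 30, December 31, January 31, February 2043 28
Days into March 2043: 11
Total = 4 + 30 + 31 + 30 + 31 + 31 + 28 + 11 = 196 days

196 days


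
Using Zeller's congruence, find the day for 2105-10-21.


Zeller's congruence:
q=21, m=10, k=5, j=21
h = (21 + ⌊13×11/5⌋ + 5 + ⌊5/4⌋ + ⌊21/4⌋ - 2×21) mod 7
= (21 + 28 + 5 + 1 + 5 - 42) mod 7
= 18 mod 7 = 4
h=4 → Wednesday

Wednesday


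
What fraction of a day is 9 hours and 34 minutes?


0.3986 (39.86%)

Total minutes: 9×60 + 34 = 574
Day = 24×60 = 1440 minutes
Fraction = 574/1440 ≈ 0.3986
As a percentage: 574/1440 × 100 ≈ 39.86%


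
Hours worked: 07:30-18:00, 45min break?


Total time = (18×60+0) - (7×60+30)
= 1080 - 450 = 630 min
Minus break: 630 - 45 = 585 min
= 9h 45m

9h 45m (585 minutes)


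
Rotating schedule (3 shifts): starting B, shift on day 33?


Shifts: A, B, C
Start: B (index 1)
Day 33: (1 + 33 - 1) mod 3
= 33 mod 3
= 0
Index 0 → shift A

Shift A


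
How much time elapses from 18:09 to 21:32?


3h 23m

End time in minutes: 21×60 + 32 = 1292
Start time in minutes: 18×60 + 9 = 1089
Difference = 1292 - 1089 = 203 minutes
= 3 hours 23 minutes


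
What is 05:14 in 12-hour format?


Hour: 5
5 < 12 → AM

5:14 AM


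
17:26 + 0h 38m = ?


Start: 1046 minutes from midnight
Add: 38 minutes
Total: 1084 minutes
Hours: 1084 ÷ 60 = 18 remainder 4

18:04


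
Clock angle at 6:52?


106.0°

Hour hand = 6×30 + 52×0.5 = 206.0°
Minute hand = 52×6 = 312°
Difference = |206.0 - 312| = 106.0°


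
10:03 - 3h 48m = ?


06:15

Start: 603 minutes from midnight
Subtract: 228 minutes
Remaining: 603 - 228 = 375
Hours: 6, Minutes: 15


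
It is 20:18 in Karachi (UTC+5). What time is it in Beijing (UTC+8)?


23:18

Time difference = UTC+8 - UTC+5 = +3 hours
New hour = (20 + 3) mod 24
= 23 mod 24 = 23
Minutes unchanged → 23:18


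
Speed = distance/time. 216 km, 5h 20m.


40.5 km/h

Distance: 216 km
Time: 5h 20m = 320 min = 320/60 = 16/3 hours
Speed = 216 ÷ (16/3) = 216 × 3 / 16 = 648/16 = 40.5 km/h


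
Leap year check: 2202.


No

Rules: divisible by 4 AND (not by 100 OR by 400)
2202 ÷ 4 = 550 remainder 2 → not divisible by 4
Not divisible by 4 → not a leap year


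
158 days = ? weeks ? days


22 weeks 4 days

Weeks: 158 ÷ 7 = 22 remainder 4


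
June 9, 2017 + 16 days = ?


Start: June 9, 2017
Add 16 days
June 9 + 16 = June 25, 2017

June 25, 2017


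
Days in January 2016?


Month: January (month 1)
January has 31 days

31 days


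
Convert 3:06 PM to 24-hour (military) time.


Input: 3:06 PM
PM: 3 + 12 = 15

15:06


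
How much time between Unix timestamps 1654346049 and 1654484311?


138262 seconds (38.4 hours / 1.60 days)

Difference = 1654484311 - 1654346049 = 138262 seconds
In hours: 138262 / 3600 ≈ 38.4
In days: 138262 / 86400 ≈ 1.60


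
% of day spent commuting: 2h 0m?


Time: 120 minutes
Day: 1440 minutes
Percentage = (120/1440) × 100 ≈ 8.3%

8.3%


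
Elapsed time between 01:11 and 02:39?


1h 28m

End time in minutes: 2×60 + 39 = 159
Start time in minutes: 1×60 + 11 = 71
Difference = 159 - 71 = 88 minutes
= 1 hours 28 minutes


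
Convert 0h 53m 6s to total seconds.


3186 seconds

Hours: 0 × 3600 = 0
Minutes: 53 × 60 = 3180
Seconds: 6
Total = 0 + 3180 + 6 = 3186


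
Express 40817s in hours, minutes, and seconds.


11h 20m 17s

Hours: 40817 ÷ 3600 = 11 remainder 1217
Minutes: 1217 ÷ 60 = 20 remainder 17
Seconds: 17


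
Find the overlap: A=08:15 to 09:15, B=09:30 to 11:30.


0 minutes

Meeting A: 495-555 (in minutes from midnight)
Meeting B: 570-690
Overlap start = max(495, 570) = 570
Overlap end = min(555, 690) = 555
Overlap = max(0, 555 - 570) = 0 min


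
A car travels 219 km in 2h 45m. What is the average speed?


Distance: 219 km
Time: 2h 45m = 165 min = 165/60 = 11/4 hours
Speed = 219 ÷ (11/4) = 219 × 4 / 11 = 876/11 ≈ 79.6 km/h

79.6 km/h


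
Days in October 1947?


31 days

Month: October (month 10)
October has 31 days


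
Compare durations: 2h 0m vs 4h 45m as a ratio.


Duration 1: 120 minutes
Duration 2: 285 minutes
Ratio = 120:285
GCD = 15
Simplified = 8:19
As a decimal: 8/19 ≈ 0.42

8:19 (0.42)


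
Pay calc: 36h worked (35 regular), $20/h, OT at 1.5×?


Regular: 35h × $20 = $700.00
Overtime: 36 - 35 = 1h
OT pay: 1h × $20 × 1.5 = $30.00
Total = $700.00 + $30.00 = $730.00

$730.00


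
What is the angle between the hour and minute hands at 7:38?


1.0°

Hour hand = 7×30 + 38×0.5 = 229.0°
Minute hand = 38×6 = 228°
Difference = |229.0 - 228| = 1.0°


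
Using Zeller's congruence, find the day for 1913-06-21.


Saturday

Zeller's congruence:
q=21, m=6, k=13, j=19
h = (21 + ⌊13×7/5⌋ + 13 + ⌊13/4⌋ + ⌊19/4⌋ - 2×19) mod 7
= (21 + 18 + 13 + 3 + 4 - 38) mod 7
= 21 mod 7 = 0
h=0 → Saturday


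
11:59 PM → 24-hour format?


23:59

Input: 11:59 PM
PM: 11 + 12 = 23


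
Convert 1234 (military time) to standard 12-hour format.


Hour: 12
12 → 12 PM (noon)

12:34 PM


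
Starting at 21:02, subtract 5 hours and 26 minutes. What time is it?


15:36

Start: 1262 minutes from midnight
Subtract: 326 minutes
Remaining: 1262 - 326 = 936
Hours: 15, Minutes: 36


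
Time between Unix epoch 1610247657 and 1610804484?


Difference = 1610804484 - 1610247657 = 556827 seconds
In hours: 556827 / 3600 ≈ 154.7
In days: 556827 / 86400 ≈ 6.44

556827 seconds (154.7 hours / 6.44 days)


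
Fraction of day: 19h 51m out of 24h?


Total minutes: 19×60 + 51 = 1191
Day = 24×60 = 1440 minutes
Fraction = 1191/1440 ≈ 0.8271
As a percentage: 1191/1440 × 100 ≈ 82.71%

0.8271 (82.71%)


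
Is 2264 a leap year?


Yes

Rules: divisible by 4 AND (not by 100 OR by 400)
2264 ÷ 4 = 566 exactly → divisible by 4
2264 ÷ 100 = 22 remainder 64 → not divisible by 100
Divisible by 4 but not by 100 → leap year


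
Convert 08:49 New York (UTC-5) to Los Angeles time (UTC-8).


Time difference = UTC-8 - UTC-5 = -3 hours
New hour = (8 -3) mod 24
= 5 mod 24 = 5
Minutes unchanged → 05:49

05:49


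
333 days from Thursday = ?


Monday

Start: Thursday (index 3)
(3 + 333) mod 7
= 336 mod 7
= 0
Index 0 → Monday


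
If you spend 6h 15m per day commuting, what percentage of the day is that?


26.0%

Time: 375 minutes
Day: 1440 minutes
Percentage = (375/1440) × 100 ≈ 26.0%


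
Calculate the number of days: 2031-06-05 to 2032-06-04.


365 days

From June 5, 2031 to June 4, 2032
Rest of June 2031: 30 - 5 = 25
Full months: July 31, August 31, September 30, October 31, November 30, December 31, January 31, February 2032 29, March 31, April 30, May 31
Days into June 2032: 4
Total = 25 + 31 + 31 + 30 + 31 + 30 + 31 + 31 + 29 + 31 + 30 + 31 + 4 = 365 days


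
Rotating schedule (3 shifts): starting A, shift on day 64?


Shifts: A, B, C
Start: A (index 0)
Day 64: (0 + 64 - 1) mod 3
= 63 mod 3
= 0
Index 0 → shift A

Shift A


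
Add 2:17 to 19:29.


21:46

Start: 1169 minutes from midnight
Add: 137 minutes
Total: 1306 minutes
Hours: 1306 ÷ 60 = 21 remainder 46


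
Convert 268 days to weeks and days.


Weeks: 268 ÷ 7 = 38 remainder 2

38 weeks 2 days


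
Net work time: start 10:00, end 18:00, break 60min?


7h 0m (420 minutes)

Total time = (18×60+0) - (10×60+0)
= 1080 - 600 = 480 min
Minus break: 480 - 60 = 420 min
= 7h 0m


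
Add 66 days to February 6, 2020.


Start: February 6, 2020
Add 66 days
February 6 → March 1: 29 - 6 + 1 = 24 days (66 - 24 = 42 left)
March 1 → April 1: 31 - 1 + 1 = 31 days (42 - 31 = 11 left)
April 1 + 11 = April 12, 2020

April 12, 2020


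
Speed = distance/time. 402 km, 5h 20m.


75.4 km/h

Distance: 402 km
Time: 5h 20m = 320 min = 320/60 = 16/3 hours
Speed = 402 ÷ (16/3) = 402 × 3 / 16 = 1206/16 ≈ 75.4 km/h


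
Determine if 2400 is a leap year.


Rules: divisible by 4 AND (not by 100 OR by 400)
2400 ÷ 4 = 600 exactly → divisible by 4
2400 ÷ 100 = 24 exactly → divisible by 100
2400 ÷ 400 = 6 exactly → divisible by 400
Divisible by 400 → leap year

Yes


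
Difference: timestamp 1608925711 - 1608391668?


Difference = 1608925711 - 1608391668 = 534043 seconds
In hours: 534043 / 3600 ≈ 148.3
In days: 534043 / 86400 ≈ 6.18

534043 seconds (148.3 hours / 6.18 days)


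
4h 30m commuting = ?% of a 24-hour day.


Time: 270 minutes
Day: 1440 minutes
Percentage = (270/1440) × 100 ≈ 18.8%

18.8%


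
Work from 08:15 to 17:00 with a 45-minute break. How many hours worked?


Total time = (17×60+0) - (8×60+15)
= 1020 - 495 = 525 min
Minus break: 525 - 45 = 480 min
= 8h 0m

8h 0m (480 minutes)


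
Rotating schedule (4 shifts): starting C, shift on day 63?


Shift A

Shifts: A, B, C, D
Start: C (index 2)
Day 63: (2 + 63 - 1) mod 4
= 64 mod 4
= 0
Index 0 → shift A


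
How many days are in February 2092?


Month: February (month 2)
February: 28 or 29 (leap year)
2092 leap year? Yes

29 days


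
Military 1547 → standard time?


3:47 PM

Hour: 15
15 - 12 = 3 → PM


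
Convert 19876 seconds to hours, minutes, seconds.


Hours: 19876 ÷ 3600 = 5 remainder 1876
Minutes: 1876 ÷ 60 = 31 remainder 16
Seconds: 16

5h 31m 16s


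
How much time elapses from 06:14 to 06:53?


End time in minutes: 6×60 + 53 = 413
Start time in minutes: 6×60 + 14 = 374
Difference = 413 - 374 = 39 minutes
= 0 hours 39 minutes

0h 39m


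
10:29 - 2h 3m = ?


08:26

Start: 629 minutes from midnight
Subtract: 123 minutes
Remaining: 629 - 123 = 506
Hours: 8, Minutes: 26


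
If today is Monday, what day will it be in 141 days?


Tuesday

Start: Monday (index 0)
(0 + 141) mod 7
= 141 mod 7
= 1
Index 1 → Tuesday


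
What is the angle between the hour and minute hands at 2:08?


Hour hand = 2×30 + 8×0.5 = 64.0°
Minute hand = 8×6 = 48°
Difference = |64.0 - 48| = 16.0°

16.0°


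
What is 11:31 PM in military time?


23:31

Input: 11:31 PM
PM: 11 + 12 = 23


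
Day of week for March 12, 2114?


Zeller's congruence:
q=12, m=3, k=14, j=21
h = (12 + ⌊13×4/5⌋ + 14 + ⌊14/4⌋ + ⌊21/4⌋ - 2×21) mod 7
= (12 + 10 + 14 + 3 + 5 - 42) mod 7
= 2 mod 7 = 2
h=2 → Monday

Monday


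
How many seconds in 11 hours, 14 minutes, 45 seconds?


40485 seconds

Hours: 11 × 3600 = 39600
Minutes: 14 × 60 = 840
Seconds: 45
Total = 39600 + 840 + 45 = 40485


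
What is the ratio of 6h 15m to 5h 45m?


Duration 1: 375 minutes
Duration 2: 345 minutes
Ratio = 375:345
GCD = 15
Simplified = 25:23
As a decimal: 25/23 ≈ 1.09

25:23 (1.09)


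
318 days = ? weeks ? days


Weeks: 318 ÷ 7 = 45 remainder 3

45 weeks 3 days


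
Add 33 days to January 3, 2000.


Start: January 3, 2000
Add 33 days
January 3 → February 1: 31 - 3 + 1 = 29 days (33 - 29 = 4 left)
February 1 + 4 = February 5, 2000

February 5, 2000


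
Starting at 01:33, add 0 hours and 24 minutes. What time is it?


Start: 93 minutes from midnight
Add: 24 minutes
Total: 117 minutes
Hours: 117 ÷ 60 = 1 remainder 57

01:57


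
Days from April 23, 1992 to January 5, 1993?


From April 23, 1992 to January 5, 1993
Rest of April 1992: 30 - 23 = 7
Full months: May 31, June 30, July 31, August 31, September 30, October 31, November 30, December 31
Days into January 1993: 5
Total = 7 + 31 + 30 + 31 + 31 + 30 + 31 + 30 + 31 + 5 = 257 days

257 days


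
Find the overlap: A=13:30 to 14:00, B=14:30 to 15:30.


0 minutes

Meeting A: 810-840 (in minutes from midnight)
Meeting B: 870-930
Overlap start = max(810, 870) = 870
Overlap end = min(840, 930) = 840
Overlap = max(0, 840 - 870) = 0 min


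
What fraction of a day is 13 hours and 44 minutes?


0.5722 (57.22%)

Total minutes: 13×60 + 44 = 824
Day = 24×60 = 1440 minutes
Fraction = 824/1440 ≈ 0.5722
As a percentage: 824/1440 × 100 ≈ 57.22%


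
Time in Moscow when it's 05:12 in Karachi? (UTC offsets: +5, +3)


Time difference = UTC+3 - UTC+5 = -2 hours
New hour = (5 -2) mod 24
= 3 mod 24 = 3
Minutes unchanged → 03:12

03:12


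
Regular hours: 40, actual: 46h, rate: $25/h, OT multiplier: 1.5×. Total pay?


$1225.00

Regular: 40h × $25 = $1000.00
Overtime: 46 - 40 = 6h
OT pay: 6h × $25 × 1.5 = $225.00
Total = $1000.00 + $225.00 = $1225.00


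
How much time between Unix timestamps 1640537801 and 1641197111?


Difference = 1641197111 - 1640537801 = 659310 seconds
In hours: 659310 / 3600 ≈ 183.1
In days: 659310 / 86400 ≈ 7.63

659310 seconds (183.1 hours / 7.63 days)


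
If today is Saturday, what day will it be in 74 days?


Wednesday

Start: Saturday (index 5)
(5 + 74) mod 7
= 79 mod 7
= 2
Index 2 → Wednesday


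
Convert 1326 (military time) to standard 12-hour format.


Hour: 13
13 - 12 = 1 → PM

1:26 PM


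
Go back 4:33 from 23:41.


Start: 1421 minutes from midnight
Subtract: 273 minutes
Remaining: 1421 - 273 = 1148
Hours: 19, Minutes: 8

19:08


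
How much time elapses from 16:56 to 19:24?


End time in minutes: 19×60 + 24 = 1164
Start time in minutes: 16×60 + 56 = 1016
Difference = 1164 - 1016 = 148 minutes
= 2 hours 28 minutes

2h 28m


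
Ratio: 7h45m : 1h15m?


31:5 (6.20)

Duration 1: 465 minutes
Duration 2: 75 minutes
Ratio = 465:75
GCD = 15
Simplified = 31:5
As a decimal: 31/5 = 6.20


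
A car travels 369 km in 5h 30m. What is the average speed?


67.1 km/h

Distance: 369 km
Time: 5h 30m = 330 min = 330/60 = 11/2 hours
Speed = 369 ÷ (11/2) = 369 × 2 / 11 = 738/11 ≈ 67.1 km/h


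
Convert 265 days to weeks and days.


Weeks: 265 ÷ 7 = 37 remainder 6

37 weeks 6 days


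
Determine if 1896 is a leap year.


Rules: divisible by 4 AND (not by 100 OR by 400)
1896 ÷ 4 = 474 exactly → divisible by 4
1896 ÷ 100 = 18 remainder 96 → not divisible by 100
Divisible by 4 but not by 100 → leap year

Yes


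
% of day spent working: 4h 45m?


19.8%

Time: 285 minutes
Day: 1440 minutes
Percentage = (285/1440) × 100 ≈ 19.8%


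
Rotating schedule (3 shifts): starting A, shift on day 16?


Shifts: A, B, C
Start: A (index 0)
Day 16: (0 + 16 - 1) mod 3
= 15 mod 3
= 0
Index 0 → shift A

Shift A


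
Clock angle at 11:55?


27.5°

Hour hand = 11×30 + 55×0.5 = 357.5°
Minute hand = 55×6 = 330°
Difference = |357.5 - 330| = 27.5°


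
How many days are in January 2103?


31 days

Month: January (month 1)
January has 31 days


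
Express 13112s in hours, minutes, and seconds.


3h 38m 32s

Hours: 13112 ÷ 3600 = 3 remainder 2312
Minutes: 2312 ÷ 60 = 38 remainder 32
Seconds: 32


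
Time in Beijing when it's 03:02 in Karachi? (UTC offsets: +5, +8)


Time difference = UTC+8 - UTC+5 = +3 hours
New hour = (3 + 3) mod 24
= 6 mod 24 = 6
Minutes unchanged → 06:02

06:02


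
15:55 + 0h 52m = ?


16:47

Start: 955 minutes from midnight
Add: 52 minutes
Total: 1007 minutes
Hours: 1007 ÷ 60 = 16 remainder 47


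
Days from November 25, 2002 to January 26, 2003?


62 days

From November 25, 2002 to January 26, 2003
Rest of November 2002: 30 - 25 = 5
Full months: December 31
Days into January 2003: 26
Total = 5 + 31 + 26 = 62 days


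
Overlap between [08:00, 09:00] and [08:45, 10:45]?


Meeting A: 480-540 (in minutes from midnight)
Meeting B: 525-645
Overlap start = max(480, 525) = 525
Overlap end = min(540, 645) = 540
Overlap = max(0, 540 - 525) = 15 min

15 minutes


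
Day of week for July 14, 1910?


Thursday

Zeller's congruence:
q=14, m=7, k=10, j=19
h = (14 + ⌊13×8/5⌋ + 10 + ⌊10/4⌋ + ⌊19/4⌋ - 2×19) mod 7
= (14 + 20 + 10 + 2 + 4 - 38) mod 7
= 12 mod 7 = 5
h=5 → Thursday


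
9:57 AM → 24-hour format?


09:57

Input: 9:57 AM
AM hour stays: 9


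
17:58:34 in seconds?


64714 seconds

Hours: 17 × 3600 = 61200
Minutes: 58 × 60 = 3480
Seconds: 34
Total = 61200 + 3480 + 34 = 64714


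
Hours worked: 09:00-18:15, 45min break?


8h 30m (510 minutes)

Total time = (18×60+15) - (9×60+0)
= 1095 - 540 = 555 min
Minus break: 555 - 45 = 510 min
= 8h 30m


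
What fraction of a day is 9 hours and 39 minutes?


0.4021 (40.21%)

Total minutes: 9×60 + 39 = 579
Day = 24×60 = 1440 minutes
Fraction = 579/1440 ≈ 0.4021
As a percentage: 579/1440 × 100 ≈ 40.21%


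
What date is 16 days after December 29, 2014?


January 14, 2015

Start: December 29, 2014
Add 16 days
December 29 → January 1: 31 - 29 + 1 = 3 days (16 - 3 = 13 left)
January 1 + 13 = January 14, 2015


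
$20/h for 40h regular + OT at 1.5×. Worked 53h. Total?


Regular: 40h × $20 = $800.00
Overtime: 53 - 40 = 13h
OT pay: 13h × $20 × 1.5 = $390.00
Total = $800.00 + $390.00 = $1190.00

$1190.00


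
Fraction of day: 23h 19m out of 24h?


Total minutes: 23×60 + 19 = 1399
Day = 24×60 = 1440 minutes
Fraction = 1399/1440 ≈ 0.9715
As a percentage: 1399/1440 × 100 ≈ 97.15%

0.9715 (97.15%)


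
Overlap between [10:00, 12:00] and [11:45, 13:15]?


Meeting A: 600-720 (in minutes from midnight)
Meeting B: 705-795
Overlap start = max(600, 705) = 705
Overlap end = min(720, 795) = 720
Overlap = max(0, 720 - 705) = 15 min

15 minutes


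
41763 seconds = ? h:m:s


Hours: 41763 ÷ 3600 = 11 remainder 2163
Minutes: 2163 ÷ 60 = 36 remainder 3
Seconds: 3

11h 36m 3s


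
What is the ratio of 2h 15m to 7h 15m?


9:29 (0.31)

Duration 1: 135 minutes
Duration 2: 435 minutes
Ratio = 135:435
GCD = 15
Simplified = 9:29
As a decimal: 9/29 ≈ 0.31


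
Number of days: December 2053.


31 days

Month: December (month 12)
December has 31 days


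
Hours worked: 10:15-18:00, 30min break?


Total time = (18×60+0) - (10×60+15)
= 1080 - 615 = 465 min
Minus break: 465 - 30 = 435 min
= 7h 15m

7h 15m (435 minutes)


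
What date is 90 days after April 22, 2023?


July 21, 2023

Start: April 22, 2023
Add 90 days
April 22 → May 1: 30 - 22 + 1 = 9 days (90 - 9 = 81 left)
May 1 → June 1: 31 - 1 + 1 = 31 days (81 - 31 = 50 left)
June 1 → July 1: 30 - 1 + 1 = 30 days (50 - 30 = 20 left)
July 1 + 20 = July 21, 2023


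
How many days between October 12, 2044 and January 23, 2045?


From October 12, 2044 to January 23, 2045
Rest of October 2044: 31 - 12 = 19
Full months: November 30, December 31
Days into January 2045: 23
Total = 19 + 30 + 31 + 23 = 103 days

103 days


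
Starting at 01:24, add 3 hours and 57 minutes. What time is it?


05:21

Start: 84 minutes from midnight
Add: 237 minutes
Total: 321 minutes
Hours: 321 ÷ 60 = 5 remainder 21


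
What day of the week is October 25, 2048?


Sunday

Zeller's congruence:
q=25, m=10, k=48, j=20
h = (25 + ⌊13×11/5⌋ + 48 + ⌊48/4⌋ + ⌊20/4⌋ - 2×20) mod 7
= (25 + 28 + 48 + 12 + 5 - 40) mod 7
= 78 mod 7 = 1
h=1 → Sunday


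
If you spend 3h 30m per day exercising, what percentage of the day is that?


Time: 210 minutes
Day: 1440 minutes
Percentage = (210/1440) × 100 ≈ 14.6%

14.6%


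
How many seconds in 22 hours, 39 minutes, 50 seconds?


81590 seconds

Hours: 22 × 3600 = 79200
Minutes: 39 × 60 = 2340
Seconds: 50
Total = 79200 + 2340 + 50 = 81590


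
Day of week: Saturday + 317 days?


Start: Saturday (index 5)
(5 + 317) mod 7
= 322 mod 7
= 0
Index 0 → Monday

Monday


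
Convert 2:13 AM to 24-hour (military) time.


02:13

Input: 2:13 AM
AM hour stays: 2


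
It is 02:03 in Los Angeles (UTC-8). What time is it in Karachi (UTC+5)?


Time difference = UTC+5 - UTC-8 = +13 hours
New hour = (2 + 13) mod 24
= 15 mod 24 = 15
Minutes unchanged → 15:03

15:03


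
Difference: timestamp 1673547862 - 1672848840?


Difference = 1673547862 - 1672848840 = 699022 seconds
In hours: 699022 / 3600 ≈ 194.2
In days: 699022 / 86400 ≈ 8.09

699022 seconds (194.2 hours / 8.09 days)


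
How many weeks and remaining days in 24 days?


Weeks: 24 ÷ 7 = 3 remainder 3

3 weeks 3 days


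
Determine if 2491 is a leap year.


Rules: divisible by 4 AND (not by 100 OR by 400)
2491 ÷ 4 = 622 remainder 3 → not divisible by 4
Not divisible by 4 → not a leap year

No


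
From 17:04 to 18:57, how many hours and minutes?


1h 53m

End time in minutes: 18×60 + 57 = 1137
Start time in minutes: 17×60 + 4 = 1024
Difference = 1137 - 1024 = 113 minutes
= 1 hours 53 minutes


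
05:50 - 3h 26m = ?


Start: 350 minutes from midnight
Subtract: 206 minutes
Remaining: 350 - 206 = 144
Hours: 2, Minutes: 24

02:24


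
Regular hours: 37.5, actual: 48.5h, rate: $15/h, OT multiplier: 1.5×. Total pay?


$810.00

Regular: 37.5h × $15 = $562.50
Overtime: 48.5 - 37.5 = 11.0h
OT pay: 11.0h × $15 × 1.5 = $247.50
Total = $562.50 + $247.50 = $810.00


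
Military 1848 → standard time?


6:48 PM

Hour: 18
18 - 12 = 6 → PM


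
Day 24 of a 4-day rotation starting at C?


Shifts: A, B, C, D
Start: C (index 2)
Day 24: (2 + 24 - 1) mod 4
= 25 mod 4
= 1
Index 1 → shift B

Shift B


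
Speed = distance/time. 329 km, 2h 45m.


Distance: 329 km
Time: 2h 45m = 165 min = 165/60 = 11/4 hours
Speed = 329 ÷ (11/4) = 329 × 4 / 11 = 1316/11 ≈ 119.6 km/h

119.6 km/h


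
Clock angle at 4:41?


105.5°

Hour hand = 4×30 + 41×0.5 = 140.5°
Minute hand = 41×6 = 246°
Difference = |140.5 - 246| = 105.5°


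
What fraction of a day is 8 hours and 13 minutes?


Total minutes: 8×60 + 13 = 493
Day = 24×60 = 1440 minutes
Fraction = 493/1440 ≈ 0.3424
As a percentage: 493/1440 × 100 ≈ 34.24%

0.3424 (34.24%)


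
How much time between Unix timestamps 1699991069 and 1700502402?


Difference = 1700502402 - 1699991069 = 511333 seconds
In hours: 511333 / 3600 ≈ 142.0
In days: 511333 / 86400 ≈ 5.92

511333 seconds (142.0 hours / 5.92 days)


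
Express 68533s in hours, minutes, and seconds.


19h 2m 13s

Hours: 68533 ÷ 3600 = 19 remainder 133
Minutes: 133 ÷ 60 = 2 remainder 13
Seconds: 13


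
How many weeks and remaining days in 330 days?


Weeks: 330 ÷ 7 = 47 remainder 1

47 weeks 1 days


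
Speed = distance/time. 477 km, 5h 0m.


Distance: 477 km
Time: 5 hours
Speed = 477 / 5 = 95.4 km/h

95.4 km/h


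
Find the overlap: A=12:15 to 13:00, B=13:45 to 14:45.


0 minutes

Meeting A: 735-780 (in minutes from midnight)
Meeting B: 825-885
Overlap start = max(735, 825) = 825
Overlap end = min(780, 885) = 780
Overlap = max(0, 780 - 825) = 0 min


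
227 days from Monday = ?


Thursday

Start: Monday (index 0)
(0 + 227) mod 7
= 227 mod 7
= 3
Index 3 → Thursday


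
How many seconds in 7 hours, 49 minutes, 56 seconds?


28196 seconds

Hours: 7 × 3600 = 25200
Minutes: 49 × 60 = 2940
Seconds: 56
Total = 25200 + 2940 + 56 = 28196


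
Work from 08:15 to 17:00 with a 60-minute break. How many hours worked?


7h 45m (465 minutes)

Total time = (17×60+0) - (8×60+15)
= 1020 - 495 = 525 min
Minus break: 525 - 60 = 465 min
= 7h 45m


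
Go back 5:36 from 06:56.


Start: 416 minutes from midnight
Subtract: 336 minutes
Remaining: 416 - 336 = 80
Hours: 1, Minutes: 20

01:20


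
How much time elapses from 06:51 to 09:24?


2h 33m

End time in minutes: 9×60 + 24 = 564
Start time in minutes: 6×60 + 51 = 411
Difference = 564 - 411 = 153 minutes
= 2 hours 33 minutes


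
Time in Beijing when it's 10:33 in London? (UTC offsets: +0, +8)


18:33

Time difference = UTC+8 - UTC+0 = +8 hours
New hour = (10 + 8) mod 24
= 18 mod 24 = 18
Minutes unchanged → 18:33


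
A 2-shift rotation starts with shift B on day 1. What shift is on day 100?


Shift A

Shifts: A, B
Start: B (index 1)
Day 100: (1 + 100 - 1) mod 2
= 100 mod 2
= 0
Index 0 → shift A


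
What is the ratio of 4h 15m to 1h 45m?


Duration 1: 255 minutes
Duration 2: 105 minutes
Ratio = 255:105
GCD = 15
Simplified = 17:7
As a decimal: 17/7 ≈ 2.43

17:7 (2.43)


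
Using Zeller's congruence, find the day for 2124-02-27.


Sunday

Zeller's congruence:
q=27, m=14, k=23, j=21
h = (27 + ⌊13×15/5⌋ + 23 + ⌊23/4⌋ + ⌊21/4⌋ - 2×21) mod 7
= (27 + 39 + 23 + 5 + 5 - 42) mod 7
= 57 mod 7 = 1
h=1 → Sunday


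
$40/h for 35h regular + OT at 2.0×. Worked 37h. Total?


$1560.00

Regular: 35h × $40 = $1400.00
Overtime: 37 - 35 = 2h
OT pay: 2h × $40 × 2.0 = $160.00
Total = $1400.00 + $160.00 = $1560.00


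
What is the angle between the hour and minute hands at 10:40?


Hour hand = 10×30 + 40×0.5 = 320.0°
Minute hand = 40×6 = 240°
Difference = |320.0 - 240| = 80.0°

80.0°


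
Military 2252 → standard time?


Hour: 22
22 - 12 = 10 → PM

10:52 PM


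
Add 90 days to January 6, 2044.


April 5, 2044

Start: January 6, 2044
Add 90 days
January 6 → February 1: 31 - 6 + 1 = 26 days (90 - 26 = 64 left)
February 1 → March 1: 29 - 1 + 1 = 29 days (64 - 29 = 35 left)
March 1 → April 1: 31 - 1 + 1 = 31 days (35 - 31 = 4 left)
April 1 + 4 = April 5, 2044


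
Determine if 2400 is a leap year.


Yes

Rules: divisible by 4 AND (not by 100 OR by 400)
2400 ÷ 4 = 600 exactly → divisible by 4
2400 ÷ 100 = 24 exactly → divisible by 100
2400 ÷ 400 = 6 exactly → divisible by 400
Divisible by 400 → leap year


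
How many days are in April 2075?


Month: April (month 4)
April has 30 days

30 days


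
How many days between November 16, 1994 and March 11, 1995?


From November 16, 1994 to March 11, 1995
Rest of November 1994: 30 - 16 = 14
Full months: December 31, January 31, February 1995 28
Days into March 1995: 11
Total = 14 + 31 + 31 + 28 + 11 = 115 days

115 days


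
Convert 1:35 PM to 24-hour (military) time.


13:35

Input: 1:35 PM
PM: 1 + 12 = 13


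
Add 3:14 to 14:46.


Start: 886 minutes from midnight
Add: 194 minutes
Total: 1080 minutes
Hours: 1080 ÷ 60 = 18 remainder 0

18:00


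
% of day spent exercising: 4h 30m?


Time: 270 minutes
Day: 1440 minutes
Percentage = (270/1440) × 100 ≈ 18.8%

18.8%


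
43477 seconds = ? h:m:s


12h 4m 37s

Hours: 43477 ÷ 3600 = 12 remainder 277
Minutes: 277 ÷ 60 = 4 remainder 37
Seconds: 37


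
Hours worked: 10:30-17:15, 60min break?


Total time = (17×60+15) - (10×60+30)
= 1035 - 630 = 405 min
Minus break: 405 - 60 = 345 min
= 5h 45m

5h 45m (345 minutes)


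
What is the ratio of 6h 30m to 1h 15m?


26:5 (5.20)

Duration 1: 390 minutes
Duration 2: 75 minutes
Ratio = 390:75
GCD = 15
Simplified = 26:5
As a decimal: 26/5 = 5.20


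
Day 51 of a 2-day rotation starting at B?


Shifts: A, B
Start: B (index 1)
Day 51: (1 + 51 - 1) mod 2
= 51 mod 2
= 1
Index 1 → shift B

Shift B


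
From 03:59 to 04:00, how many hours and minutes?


0h 1m

End time in minutes: 4×60 + 0 = 240
Start time in minutes: 3×60 + 59 = 239
Difference = 240 - 239 = 1 minutes
= 0 hours 1 minutes


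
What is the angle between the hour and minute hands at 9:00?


90.0°

Hour hand = 9×30 + 0×0.5 = 270.0°
Minute hand = 0×6 = 0°
Difference = |270.0 - 0| = 270.0°
Since > 180°: 360 - 270.0 = 90.0°


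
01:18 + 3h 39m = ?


04:57

Start: 78 minutes from midnight
Add: 219 minutes
Total: 297 minutes
Hours: 297 ÷ 60 = 4 remainder 57


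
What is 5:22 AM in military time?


05:22

Input: 5:22 AM
AM hour stays: 5


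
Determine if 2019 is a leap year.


Rules: divisible by 4 AND (not by 100 OR by 400)
2019 ÷ 4 = 504 remainder 3 → not divisible by 4
Not divisible by 4 → not a leap year

No


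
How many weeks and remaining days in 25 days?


3 weeks 4 days

Weeks: 25 ÷ 7 = 3 remainder 4


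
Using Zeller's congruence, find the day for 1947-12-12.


Zeller's congruence:
q=12, m=12, k=47, j=19
h = (12 + ⌊13×13/5⌋ + 47 + ⌊47/4⌋ + ⌊19/4⌋ - 2×19) mod 7
= (12 + 33 + 47 + 11 + 4 - 38) mod 7
= 69 mod 7 = 6
h=6 → Friday

Friday


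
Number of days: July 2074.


31 days

Month: July (month 7)
July has 31 days


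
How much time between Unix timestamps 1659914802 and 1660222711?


307909 seconds (85.5 hours / 3.56 days)

Difference = 1660222711 - 1659914802 = 307909 seconds
In hours: 307909 / 3600 ≈ 85.5
In days: 307909 / 86400 ≈ 3.56


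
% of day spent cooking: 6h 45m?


28.1%

Time: 405 minutes
Day: 1440 minutes
Percentage = (405/1440) × 100 ≈ 28.1%


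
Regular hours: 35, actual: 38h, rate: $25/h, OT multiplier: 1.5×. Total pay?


Regular: 35h × $25 = $875.00
Overtime: 38 - 35 = 3h
OT pay: 3h × $25 × 1.5 = $112.50
Total = $875.00 + $112.50 = $987.50

$987.50


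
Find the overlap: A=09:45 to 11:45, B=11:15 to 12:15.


30 minutes

Meeting A: 585-705 (in minutes from midnight)
Meeting B: 675-735
Overlap start = max(585, 675) = 675
Overlap end = min(705, 735) = 705
Overlap = max(0, 705 - 675) = 30 min


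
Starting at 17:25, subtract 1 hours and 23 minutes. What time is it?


Start: 1045 minutes from midnight
Subtract: 83 minutes
Remaining: 1045 - 83 = 962
Hours: 16, Minutes: 2

16:02


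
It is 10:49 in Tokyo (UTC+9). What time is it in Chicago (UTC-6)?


19:49 (previous day)

Time difference = UTC-6 - UTC+9 = -15 hours
New hour = (10 -15) mod 24
= -5 mod 24 = 19
Minutes unchanged → 19:49; -5 < 0 → previous day


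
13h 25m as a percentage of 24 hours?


0.5590 (55.90%)

Total minutes: 13×60 + 25 = 805
Day = 24×60 = 1440 minutes
Fraction = 805/1440 ≈ 0.5590
As a percentage: 805/1440 × 100 ≈ 55.90%


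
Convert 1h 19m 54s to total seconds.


4794 seconds

Hours: 1 × 3600 = 3600
Minutes: 19 × 60 = 1140
Seconds: 54
Total = 3600 + 1140 + 54 = 4794


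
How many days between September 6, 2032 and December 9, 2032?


94 days

From September 6, 2032 to December 9, 2032
Rest of September 2032: 30 - 6 = 24
Full months: October 31, November 30
Days into December 2032: 9
Total = 24 + 31 + 30 + 9 = 94 days


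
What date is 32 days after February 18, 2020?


Start: February 18, 2020
Add 32 days
February 18 → March 1: 29 - 18 + 1 = 12 days (32 - 12 = 20 left)
March 1 + 20 = March 21, 2020

March 21, 2020


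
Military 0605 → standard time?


Hour: 6
6 < 12 → AM

6:05 AM


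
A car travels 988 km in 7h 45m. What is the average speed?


127.5 km/h

Distance: 988 km
Time: 7h 45m = 465 min = 465/60 = 31/4 hours
Speed = 988 ÷ (31/4) = 988 × 4 / 31 = 3952/31 ≈ 127.5 km/h


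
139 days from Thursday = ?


Wednesday

Start: Thursday (index 3)
(3 + 139) mod 7
= 142 mod 7
= 2
Index 2 → Wednesday


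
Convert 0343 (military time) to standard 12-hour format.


Hour: 3
3 < 12 → AM

3:43 AM


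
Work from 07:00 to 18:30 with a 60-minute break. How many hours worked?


10h 30m (630 minutes)

Total time = (18×60+30) - (7×60+0)
= 1110 - 420 = 690 min
Minus break: 690 - 60 = 630 min
= 10h 30m


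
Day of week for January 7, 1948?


Wednesday

Zeller's congruence:
q=7, m=13, k=47, j=19
h = (7 + ⌊13×14/5⌋ + 47 + ⌊47/4⌋ + ⌊19/4⌋ - 2×19) mod 7
= (7 + 36 + 47 + 11 + 4 - 38) mod 7
= 67 mod 7 = 4
h=4 → Wednesday


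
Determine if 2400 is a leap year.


Yes

Rules: divisible by 4 AND (not by 100 OR by 400)
2400 ÷ 4 = 600 exactly → divisible by 4
2400 ÷ 100 = 24 exactly → divisible by 100
2400 ÷ 400 = 6 exactly → divisible by 400
Divisible by 400 → leap year


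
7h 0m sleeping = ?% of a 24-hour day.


Time: 420 minutes
Day: 1440 minutes
Percentage = (420/1440) × 100 ≈ 29.2%

29.2%


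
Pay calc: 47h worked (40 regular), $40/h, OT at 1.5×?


$2020.00

Regular: 40h × $40 = $1600.00
Overtime: 47 - 40 = 7h
OT pay: 7h × $40 × 1.5 = $420.00
Total = $1600.00 + $420.00 = $2020.00


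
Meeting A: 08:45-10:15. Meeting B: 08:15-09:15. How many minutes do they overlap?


30 minutes

Meeting A: 525-615 (in minutes from midnight)
Meeting B: 495-555
Overlap start = max(525, 495) = 525
Overlap end = min(615, 555) = 555
Overlap = max(0, 555 - 525) = 30 min


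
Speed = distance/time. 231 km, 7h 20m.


31.5 km/h

Distance: 231 km
Time: 7h 20m = 440 min = 440/60 = 22/3 hours
Speed = 231 ÷ (22/3) = 231 × 3 / 22 = 693/22 = 31.5 km/h


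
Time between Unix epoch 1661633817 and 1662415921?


782104 seconds (217.3 hours / 9.05 days)

Difference = 1662415921 - 1661633817 = 782104 seconds
In hours: 782104 / 3600 ≈ 217.3
In days: 782104 / 86400 ≈ 9.05


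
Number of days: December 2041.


Month: December (month 12)
December has 31 days

31 days


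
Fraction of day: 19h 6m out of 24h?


Total minutes: 19×60 + 6 = 1146
Day = 24×60 = 1440 minutes
Fraction = 1146/1440 ≈ 0.7958
As a percentage: 1146/1440 × 100 ≈ 79.58%

0.7958 (79.58%)


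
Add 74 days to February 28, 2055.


Start: February 28, 2055
Add 74 days
February 28 → March 1: 28 - 28 + 1 = 1 days (74 - 1 = 73 left)
March 1 → April 1: 31 - 1 + 1 = 31 days (73 - 31 = 42 left)
April 1 → May 1: 30 - 1 + 1 = 30 days (42 - 30 = 12 left)
May 1 + 12 = May 13, 2055

May 13, 2055


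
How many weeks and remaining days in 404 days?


Weeks: 404 ÷ 7 = 57 remainder 5

57 weeks 5 days


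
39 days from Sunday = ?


Thursday

Start: Sunday (index 6)
(6 + 39) mod 7
= 45 mod 7
= 3
Index 3 → Thursday


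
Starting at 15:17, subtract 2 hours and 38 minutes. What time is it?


Start: 917 minutes from midnight
Subtract: 158 minutes
Remaining: 917 - 158 = 759
Hours: 12, Minutes: 39

12:39


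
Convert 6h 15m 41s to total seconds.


Hours: 6 × 3600 = 21600
Minutes: 15 × 60 = 900
Seconds: 41
Total = 21600 + 900 + 41 = 22541

22541 seconds


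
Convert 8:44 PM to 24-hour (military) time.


20:44

Input: 8:44 PM
PM: 8 + 12 = 20


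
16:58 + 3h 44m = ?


Start: 1018 minutes from midnight
Add: 224 minutes
Total: 1242 minutes
Hours: 1242 ÷ 60 = 20 remainder 42

20:42


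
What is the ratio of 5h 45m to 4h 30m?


23:18 (1.28)

Duration 1: 345 minutes
Duration 2: 270 minutes
Ratio = 345:270
GCD = 15
Simplified = 23:18
As a decimal: 23/18 ≈ 1.28


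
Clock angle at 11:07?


68.5°

Hour hand = 11×30 + 7×0.5 = 333.5°
Minute hand = 7×6 = 42°
Difference = |333.5 - 42| = 291.5°
Since > 180°: 360 - 291.5 = 68.5°


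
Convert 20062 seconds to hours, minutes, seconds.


Hours: 20062 ÷ 3600 = 5 remainder 2062
Minutes: 2062 ÷ 60 = 34 remainder 22
Seconds: 22

5h 34m 22s


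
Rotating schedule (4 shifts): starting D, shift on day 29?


Shifts: A, B, C, D
Start: D (index 3)
Day 29: (3 + 29 - 1) mod 4
= 31 mod 4
= 3
Index 3 → shift D

Shift D


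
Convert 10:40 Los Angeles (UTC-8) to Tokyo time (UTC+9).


03:40 (next day)

Time difference = UTC+9 - UTC-8 = +17 hours
New hour = (10 + 17) mod 24
= 27 mod 24 = 3
Minutes unchanged → 03:40; 27 ≥ 24 → next day


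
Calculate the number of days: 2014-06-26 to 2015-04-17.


295 days

From June 26, 2014 to April 17, 2015
Rest of June 2014: 30 - 26 = 4
Full months: July 31, August 31, September 30, October 31, November 30, December 31, January 31, February 2015 28, March 31
Days into April 2015: 17
Total = 4 + 31 + 31 + 30 + 31 + 30 + 31 + 31 + 28 + 31 + 17 = 295 days
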